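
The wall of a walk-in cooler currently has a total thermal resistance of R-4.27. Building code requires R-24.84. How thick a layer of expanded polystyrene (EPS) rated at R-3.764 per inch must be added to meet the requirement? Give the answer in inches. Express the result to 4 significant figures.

ΔR = 24.84 − 4.27 = 20.57 ft²·°F·h/BTU
L = ΔR / (R/in) = 20.57/3.764 = 5.4649 in

5.465 in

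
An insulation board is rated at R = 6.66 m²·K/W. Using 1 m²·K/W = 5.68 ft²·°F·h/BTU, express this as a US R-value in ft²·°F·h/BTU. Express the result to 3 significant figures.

37.8 ft²·°F·h/BTU

R_US = 6.66 × 5.68 = 37.83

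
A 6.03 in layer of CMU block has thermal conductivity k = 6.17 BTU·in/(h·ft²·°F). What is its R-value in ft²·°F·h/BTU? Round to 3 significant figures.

R = L/k = 6.03/6.17 = 0.9773 ft²·°F·h/BTU

0.977 ft²·°F·h/BTU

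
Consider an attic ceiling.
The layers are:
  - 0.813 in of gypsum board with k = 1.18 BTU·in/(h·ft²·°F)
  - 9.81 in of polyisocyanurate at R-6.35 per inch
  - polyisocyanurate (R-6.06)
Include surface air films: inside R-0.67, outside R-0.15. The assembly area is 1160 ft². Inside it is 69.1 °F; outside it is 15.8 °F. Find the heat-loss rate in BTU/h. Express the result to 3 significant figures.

0.813/1.18 = 0.689
9.81 × 6.35 = 62.29
R_total = 0.67 + 0.689 + 62.29 + 6.06 + 0.15 = 69.86 ft²·°F·h/BTU
Q = A·ΔT/R = 1160 × (69.1 − 15.8) / 69.86 = 885 BTU/h

885 BTU/h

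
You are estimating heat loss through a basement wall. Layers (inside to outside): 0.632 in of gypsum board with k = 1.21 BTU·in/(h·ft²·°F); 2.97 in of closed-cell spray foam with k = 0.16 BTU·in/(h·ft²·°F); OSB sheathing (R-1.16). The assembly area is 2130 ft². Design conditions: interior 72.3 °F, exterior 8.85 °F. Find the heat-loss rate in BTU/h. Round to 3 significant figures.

6680 BTU/h

0.632/1.21 = 0.5223
2.97/0.16 = 18.56
R_total = 0.5223 + 18.56 + 1.16 = 20.24 ft²·°F·h/BTU
Q = A·ΔT/R = 2130 × (72.3 − 8.85) / 20.24 = 6676 BTU/h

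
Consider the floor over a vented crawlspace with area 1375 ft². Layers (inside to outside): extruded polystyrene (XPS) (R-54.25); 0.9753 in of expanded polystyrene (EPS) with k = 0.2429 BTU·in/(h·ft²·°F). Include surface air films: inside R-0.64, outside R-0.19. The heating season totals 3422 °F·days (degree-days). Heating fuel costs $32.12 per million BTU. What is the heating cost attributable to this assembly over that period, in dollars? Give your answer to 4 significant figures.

0.9753/0.2429 = 4.0152
R_total = 0.64 + 54.25 + 4.0152 + 0.19 = 59.095 ft²·°F·h/BTU
E = A × HDD × 24 / R = 1375 × 3422 × 24 / 59.095 = 1910900 BTU
Cost = 1910900/10⁶ × 32.12 = $61.379

61.38 dollars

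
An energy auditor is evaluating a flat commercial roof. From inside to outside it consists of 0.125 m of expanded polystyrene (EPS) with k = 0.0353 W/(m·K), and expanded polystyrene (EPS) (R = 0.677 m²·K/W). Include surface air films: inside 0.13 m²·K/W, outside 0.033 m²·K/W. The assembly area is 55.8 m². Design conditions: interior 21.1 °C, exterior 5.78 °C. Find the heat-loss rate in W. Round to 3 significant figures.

195 W

0.125/0.0353 = 3.541
R_total = 0.13 + 3.541 + 0.677 + 0.033 = 4.381 m²·K/W
Q = A·ΔT/R = 55.8 × (21.1 − 5.78) / 4.381 = 195.1 W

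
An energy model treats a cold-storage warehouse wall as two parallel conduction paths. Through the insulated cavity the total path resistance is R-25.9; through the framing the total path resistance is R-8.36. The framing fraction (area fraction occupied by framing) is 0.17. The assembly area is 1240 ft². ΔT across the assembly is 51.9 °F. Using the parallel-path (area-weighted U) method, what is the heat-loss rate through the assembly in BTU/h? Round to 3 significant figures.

U_eff = 0.83/25.9 + 0.17/8.36 = 0.03205 + 0.02033 = 0.05238
R_eff = 1/U_eff = 19.09 ft²·°F·h/BTU
Q = 1240 × 51.9 / 19.09 = 3371 BTU/h

3370 BTU/h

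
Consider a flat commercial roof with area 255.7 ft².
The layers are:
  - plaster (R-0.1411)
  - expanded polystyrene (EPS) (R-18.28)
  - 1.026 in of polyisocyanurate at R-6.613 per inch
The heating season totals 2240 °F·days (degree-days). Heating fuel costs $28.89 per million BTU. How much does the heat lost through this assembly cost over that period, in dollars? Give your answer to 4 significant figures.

15.76 dollars

1.026 × 6.613 = 6.7849
R_total = 0.1411 + 18.28 + 6.7849 = 25.206 ft²·°F·h/BTU
E = A × HDD × 24 / R = 255.7 × 2240 × 24 / 25.206 = 545360 BTU
Cost = 545360/10⁶ × 28.89 = $15.756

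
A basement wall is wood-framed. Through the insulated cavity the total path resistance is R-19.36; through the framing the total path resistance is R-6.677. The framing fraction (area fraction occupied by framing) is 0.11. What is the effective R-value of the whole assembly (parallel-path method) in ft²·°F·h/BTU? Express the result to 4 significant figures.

16.01 ft²·°F·h/BTU

U_eff = 0.89/19.36 + 0.11/6.677 = 0.045971 + 0.016474 = 0.062446
R_eff = 1/U_eff = 16.014 ft²·°F·h/BTU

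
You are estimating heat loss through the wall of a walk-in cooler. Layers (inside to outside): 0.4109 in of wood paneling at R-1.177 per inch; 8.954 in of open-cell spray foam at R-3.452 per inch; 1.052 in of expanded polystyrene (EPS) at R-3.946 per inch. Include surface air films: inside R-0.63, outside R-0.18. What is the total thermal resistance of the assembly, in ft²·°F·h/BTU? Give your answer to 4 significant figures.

0.4109 × 1.177 = 0.48363
8.954 × 3.452 = 30.909
1.052 × 3.946 = 4.1512
R_total = 0.63 + 0.48363 + 30.909 + 4.1512 + 0.18 = 36.354 ft²·°F·h/BTU

36.35 ft²·°F·h/BTU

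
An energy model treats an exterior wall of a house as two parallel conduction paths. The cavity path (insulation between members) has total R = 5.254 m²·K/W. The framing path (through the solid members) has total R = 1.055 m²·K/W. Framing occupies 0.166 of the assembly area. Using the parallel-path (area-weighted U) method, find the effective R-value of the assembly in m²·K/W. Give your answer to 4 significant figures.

U_eff = 0.834/5.254 + 0.166/1.055 = 0.15874 + 0.15735 = 0.31608
R_eff = 1/U_eff = 3.1637 m²·K/W

3.164 m²·K/W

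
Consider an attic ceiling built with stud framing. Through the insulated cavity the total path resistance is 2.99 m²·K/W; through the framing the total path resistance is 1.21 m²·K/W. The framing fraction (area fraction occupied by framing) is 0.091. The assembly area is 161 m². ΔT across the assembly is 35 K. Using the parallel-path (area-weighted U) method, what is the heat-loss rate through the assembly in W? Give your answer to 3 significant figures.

U_eff = 0.909/2.99 + 0.091/1.21 = 0.304 + 0.07521 = 0.3792
R_eff = 1/U_eff = 2.637 m²·K/W
Q = 161 × 35 / 2.637 = 2137 W

2140 W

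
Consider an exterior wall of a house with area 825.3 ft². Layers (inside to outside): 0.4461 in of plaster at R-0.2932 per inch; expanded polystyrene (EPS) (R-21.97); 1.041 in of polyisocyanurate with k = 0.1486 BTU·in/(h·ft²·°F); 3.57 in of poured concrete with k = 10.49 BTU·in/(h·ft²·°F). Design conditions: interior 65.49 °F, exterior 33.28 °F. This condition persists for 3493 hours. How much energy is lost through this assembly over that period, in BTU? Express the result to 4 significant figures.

3153000 BTU

0.4461 × 0.2932 = 0.1308
1.041/0.1486 = 7.0054
3.57/10.49 = 0.34032
R_total = 0.1308 + 21.97 + 7.0054 + 0.34032 = 29.447 ft²·°F·h/BTU
Q = 825.3 × (65.49 − 33.28) / 29.447 = 902.75 BTU/h
E = 902.75 × 3493 = 3153300 BTU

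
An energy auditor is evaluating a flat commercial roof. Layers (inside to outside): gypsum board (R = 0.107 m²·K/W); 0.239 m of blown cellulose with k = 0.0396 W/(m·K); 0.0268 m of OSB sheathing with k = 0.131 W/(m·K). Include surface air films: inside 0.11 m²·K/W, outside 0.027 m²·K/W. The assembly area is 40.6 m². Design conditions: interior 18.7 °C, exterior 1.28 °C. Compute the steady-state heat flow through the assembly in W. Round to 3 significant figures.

0.239/0.0396 = 6.035
0.0268/0.131 = 0.2046
R_total = 0.11 + 0.107 + 6.035 + 0.2046 + 0.027 = 6.484 m²·K/W
Q = A·ΔT/R = 40.6 × (18.7 − 1.28) / 6.484 = 109.1 W

109 W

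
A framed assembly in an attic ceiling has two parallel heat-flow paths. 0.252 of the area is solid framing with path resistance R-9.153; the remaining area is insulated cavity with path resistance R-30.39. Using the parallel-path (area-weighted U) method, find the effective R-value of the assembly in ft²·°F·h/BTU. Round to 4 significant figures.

U_eff = 0.748/30.39 + 0.252/9.153 = 0.024613 + 0.027532 = 0.052145
R_eff = 1/U_eff = 19.177 ft²·°F·h/BTU

19.18 ft²·°F·h/BTU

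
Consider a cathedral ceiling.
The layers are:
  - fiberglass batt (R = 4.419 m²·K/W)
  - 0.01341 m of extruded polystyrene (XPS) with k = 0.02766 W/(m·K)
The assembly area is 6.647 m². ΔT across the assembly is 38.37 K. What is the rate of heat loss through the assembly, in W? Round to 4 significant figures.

52.01 W

0.01341/0.02766 = 0.48482
R_total = 4.419 + 0.48482 = 4.9038 m²·K/W
Q = A·ΔT/R = 6.647 × 38.37 / 4.9038 = 52.01 W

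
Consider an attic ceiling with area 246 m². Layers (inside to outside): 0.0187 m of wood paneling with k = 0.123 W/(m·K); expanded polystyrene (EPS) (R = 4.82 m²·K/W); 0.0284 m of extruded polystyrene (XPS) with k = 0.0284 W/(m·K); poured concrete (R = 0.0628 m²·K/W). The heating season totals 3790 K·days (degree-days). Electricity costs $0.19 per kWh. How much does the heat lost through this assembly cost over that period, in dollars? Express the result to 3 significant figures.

704 dollars

0.0187/0.123 = 0.152
0.0284/0.0284 = 1
R_total = 0.152 + 4.82 + 1 + 0.0628 = 6.035 m²·K/W
E = A × HDD × 24 / R / 1000 = 246 × 3790 × 24 / 6.035 / 1000 = 3708 kWh
Cost = 3708 × 0.19 = $704.5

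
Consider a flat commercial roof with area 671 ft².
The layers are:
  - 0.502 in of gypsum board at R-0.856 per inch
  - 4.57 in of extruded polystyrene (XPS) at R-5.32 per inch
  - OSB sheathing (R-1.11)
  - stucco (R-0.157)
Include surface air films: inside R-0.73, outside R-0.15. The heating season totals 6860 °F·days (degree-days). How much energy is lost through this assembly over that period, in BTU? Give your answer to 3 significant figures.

4110000 BTU

0.502 × 0.856 = 0.4297
4.57 × 5.32 = 24.31
R_total = 0.73 + 0.4297 + 24.31 + 1.11 + 0.157 + 0.15 = 26.89 ft²·°F·h/BTU
E = A × HDD × 24 / R = 671 × 6860 × 24 / 26.89 = 4108000 BTU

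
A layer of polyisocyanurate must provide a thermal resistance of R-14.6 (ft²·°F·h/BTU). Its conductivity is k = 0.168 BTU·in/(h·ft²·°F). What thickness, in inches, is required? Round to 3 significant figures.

2.45 in

L = R × k = 14.6 × 0.168 = 2.453 in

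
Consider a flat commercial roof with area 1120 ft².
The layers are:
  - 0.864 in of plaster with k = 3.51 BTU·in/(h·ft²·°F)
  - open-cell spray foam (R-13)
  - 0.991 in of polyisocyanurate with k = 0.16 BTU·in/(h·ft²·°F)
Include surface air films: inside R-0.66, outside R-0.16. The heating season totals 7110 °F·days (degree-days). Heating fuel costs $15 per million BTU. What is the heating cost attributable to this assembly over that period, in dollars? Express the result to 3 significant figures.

0.864/3.51 = 0.2462
0.991/0.16 = 6.194
R_total = 0.66 + 0.2462 + 13 + 6.194 + 0.16 = 20.26 ft²·°F·h/BTU
E = A × HDD × 24 / R = 1120 × 7110 × 24 / 20.26 = 9433000 BTU
Cost = 9433000/10⁶ × 15 = $141.5

141 dollars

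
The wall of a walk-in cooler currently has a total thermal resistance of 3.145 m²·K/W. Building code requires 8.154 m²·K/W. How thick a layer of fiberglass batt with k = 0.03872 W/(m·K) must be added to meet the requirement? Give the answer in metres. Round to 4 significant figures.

ΔR = 8.154 − 3.145 = 5.009 m²·K/W
L = ΔR × k = 5.009 × 0.03872 = 0.19395 m

0.1939 m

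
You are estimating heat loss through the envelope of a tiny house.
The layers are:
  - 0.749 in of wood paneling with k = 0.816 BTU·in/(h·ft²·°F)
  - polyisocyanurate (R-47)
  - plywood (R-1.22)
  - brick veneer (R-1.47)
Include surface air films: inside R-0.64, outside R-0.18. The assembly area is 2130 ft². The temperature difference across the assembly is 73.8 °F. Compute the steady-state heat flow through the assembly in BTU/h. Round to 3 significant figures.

0.749/0.816 = 0.9179
R_total = 0.64 + 0.9179 + 47 + 1.22 + 1.47 + 0.18 = 51.43 ft²·°F·h/BTU
Q = A·ΔT/R = 2130 × 73.8 / 51.43 = 3057 BTU/h

3060 BTU/h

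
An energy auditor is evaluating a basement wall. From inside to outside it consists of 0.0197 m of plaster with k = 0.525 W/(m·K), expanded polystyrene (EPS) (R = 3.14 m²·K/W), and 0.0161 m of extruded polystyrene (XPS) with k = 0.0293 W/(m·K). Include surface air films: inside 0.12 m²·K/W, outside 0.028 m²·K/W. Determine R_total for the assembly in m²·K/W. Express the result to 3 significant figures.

0.0197/0.525 = 0.03752
0.0161/0.0293 = 0.5495
R_total = 0.12 + 0.03752 + 3.14 + 0.5495 + 0.028 = 3.875 m²·K/W

3.88 m²·K/W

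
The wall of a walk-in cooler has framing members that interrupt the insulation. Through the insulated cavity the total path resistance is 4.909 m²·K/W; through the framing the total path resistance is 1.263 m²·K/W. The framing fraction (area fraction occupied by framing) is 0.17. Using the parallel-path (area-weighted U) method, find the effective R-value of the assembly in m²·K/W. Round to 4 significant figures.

3.293 m²·K/W

U_eff = 0.83/4.909 + 0.17/1.263 = 0.16908 + 0.1346 = 0.30368
R_eff = 1/U_eff = 3.293 m²·K/W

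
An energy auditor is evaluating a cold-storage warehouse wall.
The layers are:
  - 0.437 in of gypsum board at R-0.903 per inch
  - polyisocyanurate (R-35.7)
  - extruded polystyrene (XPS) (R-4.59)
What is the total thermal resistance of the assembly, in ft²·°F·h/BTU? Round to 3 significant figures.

40.7 ft²·°F·h/BTU

0.437 × 0.903 = 0.3946
R_total = 0.3946 + 35.7 + 4.59 = 40.68 ft²·°F·h/BTU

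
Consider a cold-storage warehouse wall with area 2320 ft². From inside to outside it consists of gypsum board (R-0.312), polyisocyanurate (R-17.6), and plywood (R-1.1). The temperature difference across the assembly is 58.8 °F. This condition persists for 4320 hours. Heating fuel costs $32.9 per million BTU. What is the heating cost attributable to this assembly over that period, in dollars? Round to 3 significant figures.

1020 dollars

R_total = 0.312 + 17.6 + 1.1 = 19.01 ft²·°F·h/BTU
Q = 2320 × 58.8 / 19.01 = 7175 BTU/h
E = 7175 × 4320 = 31000000 BTU
Cost = 31000000/10⁶ × 32.9 = $1020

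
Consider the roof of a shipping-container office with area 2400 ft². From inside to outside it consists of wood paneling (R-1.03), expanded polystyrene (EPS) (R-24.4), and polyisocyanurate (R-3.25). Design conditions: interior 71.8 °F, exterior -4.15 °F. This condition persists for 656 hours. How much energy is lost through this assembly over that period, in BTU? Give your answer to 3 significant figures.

R_total = 1.03 + 24.4 + 3.25 = 28.68 ft²·°F·h/BTU
Q = 2400 × (71.8 − (-4.15)) / 28.68 = 6356 BTU/h
E = 6356 × 656 = 4169000 BTU

4170000 BTU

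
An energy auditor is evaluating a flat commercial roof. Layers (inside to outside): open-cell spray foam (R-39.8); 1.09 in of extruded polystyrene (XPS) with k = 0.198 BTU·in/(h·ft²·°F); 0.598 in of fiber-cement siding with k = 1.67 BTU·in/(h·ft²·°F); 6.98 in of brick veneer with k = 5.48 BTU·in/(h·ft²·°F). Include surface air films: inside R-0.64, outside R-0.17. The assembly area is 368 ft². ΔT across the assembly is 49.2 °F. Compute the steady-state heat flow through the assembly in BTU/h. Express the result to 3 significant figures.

1.09/0.198 = 5.505
0.598/1.67 = 0.3581
6.98/5.48 = 1.274
R_total = 0.64 + 39.8 + 5.505 + 0.3581 + 1.274 + 0.17 = 47.75 ft²·°F·h/BTU
Q = A·ΔT/R = 368 × 49.2 / 47.75 = 379.2 BTU/h

379 BTU/h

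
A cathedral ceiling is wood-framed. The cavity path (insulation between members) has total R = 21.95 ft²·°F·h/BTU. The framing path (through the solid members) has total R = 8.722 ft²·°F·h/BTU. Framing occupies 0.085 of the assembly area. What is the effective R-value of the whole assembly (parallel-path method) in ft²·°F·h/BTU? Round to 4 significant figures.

U_eff = 0.915/21.95 + 0.085/8.722 = 0.041686 + 0.0097455 = 0.051431
R_eff = 1/U_eff = 19.443 ft²·°F·h/BTU

19.44 ft²·°F·h/BTU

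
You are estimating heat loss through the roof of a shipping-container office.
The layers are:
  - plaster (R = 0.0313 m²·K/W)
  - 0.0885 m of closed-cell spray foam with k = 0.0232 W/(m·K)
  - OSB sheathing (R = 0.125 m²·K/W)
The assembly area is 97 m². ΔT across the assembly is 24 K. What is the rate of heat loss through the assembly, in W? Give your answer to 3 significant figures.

586 W

0.0885/0.0232 = 3.815
R_total = 0.0313 + 3.815 + 0.125 = 3.971 m²·K/W
Q = A·ΔT/R = 97 × 24 / 3.971 = 586.3 W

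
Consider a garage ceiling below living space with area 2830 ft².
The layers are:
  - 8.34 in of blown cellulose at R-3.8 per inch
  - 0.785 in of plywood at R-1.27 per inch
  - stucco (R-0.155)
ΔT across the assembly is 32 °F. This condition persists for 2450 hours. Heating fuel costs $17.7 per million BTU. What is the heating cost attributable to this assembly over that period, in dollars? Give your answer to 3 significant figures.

8.34 × 3.8 = 31.69
0.785 × 1.27 = 0.997
R_total = 31.69 + 0.997 + 0.155 = 32.84 ft²·°F·h/BTU
Q = 2830 × 32 / 32.84 = 2757 BTU/h
E = 2757 × 2450 = 6755000 BTU
Cost = 6755000/10⁶ × 17.7 = $119.6

120 dollars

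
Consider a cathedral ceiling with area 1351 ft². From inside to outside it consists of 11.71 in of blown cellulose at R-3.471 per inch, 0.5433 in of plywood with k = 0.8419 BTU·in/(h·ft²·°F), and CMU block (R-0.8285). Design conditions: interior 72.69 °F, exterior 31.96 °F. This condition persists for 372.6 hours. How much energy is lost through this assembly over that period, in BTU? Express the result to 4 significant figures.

11.71 × 3.471 = 40.645
0.5433/0.8419 = 0.64533
R_total = 40.645 + 0.64533 + 0.8285 = 42.119 ft²·°F·h/BTU
Q = 1351 × (72.69 − 31.96) / 42.119 = 1306.4 BTU/h
E = 1306.4 × 372.6 = 486780 BTU

486800 BTU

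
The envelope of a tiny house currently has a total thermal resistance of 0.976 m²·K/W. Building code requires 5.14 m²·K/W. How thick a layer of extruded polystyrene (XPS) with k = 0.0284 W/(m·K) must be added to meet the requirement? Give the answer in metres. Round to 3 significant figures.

ΔR = 5.14 − 0.976 = 4.164 m²·K/W
L = ΔR × k = 4.164 × 0.0284 = 0.1183 m

0.118 m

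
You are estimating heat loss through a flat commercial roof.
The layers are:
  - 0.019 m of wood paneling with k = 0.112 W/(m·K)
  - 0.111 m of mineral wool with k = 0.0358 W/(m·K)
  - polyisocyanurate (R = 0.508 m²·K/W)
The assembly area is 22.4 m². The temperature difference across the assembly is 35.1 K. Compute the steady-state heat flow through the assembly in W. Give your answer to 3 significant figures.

0.019/0.112 = 0.1696
0.111/0.0358 = 3.101
R_total = 0.1696 + 3.101 + 0.508 = 3.778 m²·K/W
Q = A·ΔT/R = 22.4 × 35.1 / 3.778 = 208.1 W

208 W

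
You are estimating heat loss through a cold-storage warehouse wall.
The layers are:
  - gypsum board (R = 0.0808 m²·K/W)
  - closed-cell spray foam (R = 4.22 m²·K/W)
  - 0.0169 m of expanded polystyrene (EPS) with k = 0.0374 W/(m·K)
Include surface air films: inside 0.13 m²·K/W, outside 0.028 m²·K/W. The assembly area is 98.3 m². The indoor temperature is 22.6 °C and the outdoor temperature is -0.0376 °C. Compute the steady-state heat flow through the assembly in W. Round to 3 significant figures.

0.0169/0.0374 = 0.4519
R_total = 0.13 + 0.0808 + 4.22 + 0.4519 + 0.028 = 4.911 m²·K/W
Q = A·ΔT/R = 98.3 × (22.6 − (-0.0376)) / 4.911 = 453.2 W

453 W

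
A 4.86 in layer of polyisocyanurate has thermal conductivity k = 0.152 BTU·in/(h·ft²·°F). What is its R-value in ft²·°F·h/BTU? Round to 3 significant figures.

32.0 ft²·°F·h/BTU

R = L/k = 4.86/0.152 = 31.97 ft²·°F·h/BTU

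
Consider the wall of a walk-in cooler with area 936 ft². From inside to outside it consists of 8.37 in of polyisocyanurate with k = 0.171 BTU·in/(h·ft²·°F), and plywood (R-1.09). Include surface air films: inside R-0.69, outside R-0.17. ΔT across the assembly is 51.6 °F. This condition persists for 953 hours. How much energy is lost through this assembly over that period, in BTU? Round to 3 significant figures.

8.37/0.171 = 48.95
R_total = 0.69 + 48.95 + 1.09 + 0.17 = 50.9 ft²·°F·h/BTU
Q = 936 × 51.6 / 50.9 = 948.9 BTU/h
E = 948.9 × 953 = 904300 BTU

904000 BTU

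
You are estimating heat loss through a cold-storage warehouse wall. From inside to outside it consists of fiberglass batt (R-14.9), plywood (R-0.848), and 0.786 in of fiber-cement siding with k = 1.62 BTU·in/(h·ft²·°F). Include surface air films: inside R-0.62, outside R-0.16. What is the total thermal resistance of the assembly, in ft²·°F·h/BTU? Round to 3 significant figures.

0.786/1.62 = 0.4852
R_total = 0.62 + 14.9 + 0.848 + 0.4852 + 0.16 = 17.01 ft²·°F·h/BTU

17.0 ft²·°F·h/BTU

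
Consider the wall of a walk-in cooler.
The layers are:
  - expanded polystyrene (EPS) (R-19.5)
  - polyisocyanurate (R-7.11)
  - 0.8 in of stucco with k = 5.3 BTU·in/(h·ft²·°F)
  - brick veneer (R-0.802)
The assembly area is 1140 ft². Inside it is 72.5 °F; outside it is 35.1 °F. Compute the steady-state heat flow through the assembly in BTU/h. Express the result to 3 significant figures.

0.8/5.3 = 0.1509
R_total = 19.5 + 7.11 + 0.1509 + 0.802 = 27.56 ft²·°F·h/BTU
Q = A·ΔT/R = 1140 × (72.5 − 35.1) / 27.56 = 1547 BTU/h

1550 BTU/h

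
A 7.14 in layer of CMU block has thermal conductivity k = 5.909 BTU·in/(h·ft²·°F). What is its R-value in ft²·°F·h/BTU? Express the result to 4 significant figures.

R = L/k = 7.14/5.909 = 1.2083 ft²·°F·h/BTU

1.208 ft²·°F·h/BTU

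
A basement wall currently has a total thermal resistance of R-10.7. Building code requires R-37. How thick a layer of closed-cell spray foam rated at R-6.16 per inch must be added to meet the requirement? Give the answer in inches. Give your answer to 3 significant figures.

ΔR = 37 − 10.7 = 26.3 ft²·°F·h/BTU
L = ΔR / (R/in) = 26.3/6.16 = 4.269 in

4.27 in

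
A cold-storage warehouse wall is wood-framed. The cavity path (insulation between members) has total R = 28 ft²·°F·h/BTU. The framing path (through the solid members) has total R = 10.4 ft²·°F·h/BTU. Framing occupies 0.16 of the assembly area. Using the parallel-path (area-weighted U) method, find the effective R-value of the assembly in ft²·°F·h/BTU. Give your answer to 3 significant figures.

U_eff = 0.84/28 + 0.16/10.4 = 0.03 + 0.01538 = 0.04538
R_eff = 1/U_eff = 22.03 ft²·°F·h/BTU

22.0 ft²·°F·h/BTU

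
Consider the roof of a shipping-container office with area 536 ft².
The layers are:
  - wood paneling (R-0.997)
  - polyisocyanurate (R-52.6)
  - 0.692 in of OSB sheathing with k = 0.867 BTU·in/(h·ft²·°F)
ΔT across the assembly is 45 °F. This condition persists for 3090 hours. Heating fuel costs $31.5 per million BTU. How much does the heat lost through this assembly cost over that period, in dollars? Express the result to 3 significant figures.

0.692/0.867 = 0.7982
R_total = 0.997 + 52.6 + 0.7982 = 54.4 ft²·°F·h/BTU
Q = 536 × 45 / 54.4 = 443.4 BTU/h
E = 443.4 × 3090 = 1370000 BTU
Cost = 1370000/10⁶ × 31.5 = $43.16

43.2 dollars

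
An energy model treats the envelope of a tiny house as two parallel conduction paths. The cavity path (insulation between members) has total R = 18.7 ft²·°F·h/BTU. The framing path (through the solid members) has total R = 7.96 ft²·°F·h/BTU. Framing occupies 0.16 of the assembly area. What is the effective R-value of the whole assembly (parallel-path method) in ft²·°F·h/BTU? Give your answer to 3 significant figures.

15.4 ft²·°F·h/BTU

U_eff = 0.84/18.7 + 0.16/7.96 = 0.04492 + 0.0201 = 0.06502
R_eff = 1/U_eff = 15.38 ft²·°F·h/BTU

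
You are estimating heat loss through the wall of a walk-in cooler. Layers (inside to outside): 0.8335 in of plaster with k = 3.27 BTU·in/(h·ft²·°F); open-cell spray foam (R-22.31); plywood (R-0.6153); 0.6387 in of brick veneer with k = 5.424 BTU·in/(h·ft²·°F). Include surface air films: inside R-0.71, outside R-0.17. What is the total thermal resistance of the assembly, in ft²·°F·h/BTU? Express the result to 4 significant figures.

24.18 ft²·°F·h/BTU

0.8335/3.27 = 0.25489
0.6387/5.424 = 0.11775
R_total = 0.71 + 0.25489 + 22.31 + 0.6153 + 0.11775 + 0.17 = 24.178 ft²·°F·h/BTU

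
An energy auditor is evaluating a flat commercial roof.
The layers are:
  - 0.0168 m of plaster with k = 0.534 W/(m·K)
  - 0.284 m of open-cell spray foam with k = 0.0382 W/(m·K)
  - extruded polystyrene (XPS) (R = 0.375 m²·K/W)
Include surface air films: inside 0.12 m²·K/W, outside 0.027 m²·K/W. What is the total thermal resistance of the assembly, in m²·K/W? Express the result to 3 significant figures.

7.99 m²·K/W

0.0168/0.534 = 0.03146
0.284/0.0382 = 7.435
R_total = 0.12 + 0.03146 + 7.435 + 0.375 + 0.027 = 7.988 m²·K/W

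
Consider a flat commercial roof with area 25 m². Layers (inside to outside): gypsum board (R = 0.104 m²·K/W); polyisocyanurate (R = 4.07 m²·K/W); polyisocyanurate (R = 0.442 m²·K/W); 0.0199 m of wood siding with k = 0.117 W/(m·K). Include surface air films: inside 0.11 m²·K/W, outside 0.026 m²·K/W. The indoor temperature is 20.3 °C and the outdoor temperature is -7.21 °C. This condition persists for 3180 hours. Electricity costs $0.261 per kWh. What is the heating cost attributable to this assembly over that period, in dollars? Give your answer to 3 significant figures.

116 dollars

0.0199/0.117 = 0.1701
R_total = 0.11 + 0.104 + 4.07 + 0.442 + 0.1701 + 0.026 = 4.922 m²·K/W
Q = 25 × (20.3 − (-7.21)) / 4.922 = 139.7 W
E = 139.7 W × 3180 h / 1000 = 444.3 kWh
Cost = 444.3 × 0.261 = $116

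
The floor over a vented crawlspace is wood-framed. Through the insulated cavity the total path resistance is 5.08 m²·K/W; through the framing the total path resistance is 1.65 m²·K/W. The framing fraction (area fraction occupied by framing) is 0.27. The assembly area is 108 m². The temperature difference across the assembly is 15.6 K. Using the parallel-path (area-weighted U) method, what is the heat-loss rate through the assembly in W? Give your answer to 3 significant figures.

518 W

U_eff = 0.73/5.08 + 0.27/1.65 = 0.1437 + 0.1636 = 0.3073
R_eff = 1/U_eff = 3.254 m²·K/W
Q = 108 × 15.6 / 3.254 = 517.8 W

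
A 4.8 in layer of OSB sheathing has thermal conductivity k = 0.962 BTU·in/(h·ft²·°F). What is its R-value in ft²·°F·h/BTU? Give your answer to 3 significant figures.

R = L/k = 4.8/0.962 = 4.99 ft²·°F·h/BTU

4.99 ft²·°F·h/BTU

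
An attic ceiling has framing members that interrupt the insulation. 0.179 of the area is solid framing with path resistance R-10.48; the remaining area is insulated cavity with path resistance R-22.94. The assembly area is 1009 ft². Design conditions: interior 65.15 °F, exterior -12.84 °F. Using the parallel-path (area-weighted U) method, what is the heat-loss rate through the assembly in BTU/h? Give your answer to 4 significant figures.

4160 BTU/h

U_eff = 0.821/22.94 + 0.179/10.48 = 0.035789 + 0.01708 = 0.052869
R_eff = 1/U_eff = 18.915 ft²·°F·h/BTU
Q = 1009 × (65.15 − (-12.84)) / 18.915 = 4160.4 BTU/h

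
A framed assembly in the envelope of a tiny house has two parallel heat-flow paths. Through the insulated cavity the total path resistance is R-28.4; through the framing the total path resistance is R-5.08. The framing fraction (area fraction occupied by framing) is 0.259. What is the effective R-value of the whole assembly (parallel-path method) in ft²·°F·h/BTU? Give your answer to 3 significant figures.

U_eff = 0.741/28.4 + 0.259/5.08 = 0.02609 + 0.05098 = 0.07708
R_eff = 1/U_eff = 12.97 ft²·°F·h/BTU

13.0 ft²·°F·h/BTU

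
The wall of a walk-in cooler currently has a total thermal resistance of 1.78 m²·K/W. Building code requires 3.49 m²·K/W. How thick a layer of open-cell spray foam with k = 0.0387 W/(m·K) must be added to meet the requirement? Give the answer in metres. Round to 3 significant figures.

ΔR = 3.49 − 1.78 = 1.71 m²·K/W
L = ΔR × k = 1.71 × 0.0387 = 0.06618 m

0.0662 m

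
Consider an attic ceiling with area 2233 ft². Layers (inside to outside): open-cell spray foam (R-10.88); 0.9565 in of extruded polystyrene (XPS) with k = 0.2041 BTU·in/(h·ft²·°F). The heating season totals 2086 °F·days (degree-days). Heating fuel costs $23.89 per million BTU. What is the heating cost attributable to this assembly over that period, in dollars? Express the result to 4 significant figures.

171.6 dollars

0.9565/0.2041 = 4.6864
R_total = 10.88 + 4.6864 = 15.566 ft²·°F·h/BTU
E = A × HDD × 24 / R = 2233 × 2086 × 24 / 15.566 = 7181700 BTU
Cost = 7181700/10⁶ × 23.89 = $171.57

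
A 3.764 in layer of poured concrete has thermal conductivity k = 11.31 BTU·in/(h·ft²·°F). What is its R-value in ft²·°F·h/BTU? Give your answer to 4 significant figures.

0.3328 ft²·°F·h/BTU

R = L/k = 3.764/11.31 = 0.3328 ft²·°F·h/BTU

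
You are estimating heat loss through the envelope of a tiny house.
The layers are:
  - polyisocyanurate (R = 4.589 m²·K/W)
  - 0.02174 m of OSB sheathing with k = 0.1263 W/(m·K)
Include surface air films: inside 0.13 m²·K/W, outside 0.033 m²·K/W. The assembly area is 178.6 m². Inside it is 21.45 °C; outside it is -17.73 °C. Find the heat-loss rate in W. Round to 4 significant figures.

1421 W

0.02174/0.1263 = 0.17213
R_total = 0.13 + 4.589 + 0.17213 + 0.033 = 4.9241 m²·K/W
Q = A·ΔT/R = 178.6 × (21.45 − (-17.73)) / 4.9241 = 1421.1 W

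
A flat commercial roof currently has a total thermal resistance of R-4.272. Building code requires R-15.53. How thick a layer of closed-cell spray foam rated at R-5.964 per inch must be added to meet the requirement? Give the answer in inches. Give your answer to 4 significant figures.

1.888 in

ΔR = 15.53 − 4.272 = 11.258 ft²·°F·h/BTU
L = ΔR / (R/in) = 11.258/5.964 = 1.8877 in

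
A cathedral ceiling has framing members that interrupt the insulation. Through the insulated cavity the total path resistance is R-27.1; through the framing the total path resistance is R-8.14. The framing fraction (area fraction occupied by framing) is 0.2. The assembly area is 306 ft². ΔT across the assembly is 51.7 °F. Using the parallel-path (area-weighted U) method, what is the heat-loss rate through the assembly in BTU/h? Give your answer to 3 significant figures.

856 BTU/h

U_eff = 0.8/27.1 + 0.2/8.14 = 0.02952 + 0.02457 = 0.05409
R_eff = 1/U_eff = 18.49 ft²·°F·h/BTU
Q = 306 × 51.7 / 18.49 = 855.7 BTU/h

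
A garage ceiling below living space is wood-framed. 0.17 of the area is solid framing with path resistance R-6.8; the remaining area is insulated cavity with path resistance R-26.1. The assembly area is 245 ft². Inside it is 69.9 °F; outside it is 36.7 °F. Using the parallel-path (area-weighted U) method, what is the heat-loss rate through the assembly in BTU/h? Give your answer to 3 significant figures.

462 BTU/h

U_eff = 0.83/26.1 + 0.17/6.8 = 0.0318 + 0.025 = 0.0568
R_eff = 1/U_eff = 17.61 ft²·°F·h/BTU
Q = 245 × (69.9 − 36.7) / 17.61 = 462 BTU/h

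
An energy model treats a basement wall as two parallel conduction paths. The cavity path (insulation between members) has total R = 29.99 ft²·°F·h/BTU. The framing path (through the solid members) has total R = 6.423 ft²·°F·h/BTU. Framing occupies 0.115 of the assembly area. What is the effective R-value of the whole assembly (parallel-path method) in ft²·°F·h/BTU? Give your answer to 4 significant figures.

21.09 ft²·°F·h/BTU

U_eff = 0.885/29.99 + 0.115/6.423 = 0.02951 + 0.017904 = 0.047414
R_eff = 1/U_eff = 21.091 ft²·°F·h/BTU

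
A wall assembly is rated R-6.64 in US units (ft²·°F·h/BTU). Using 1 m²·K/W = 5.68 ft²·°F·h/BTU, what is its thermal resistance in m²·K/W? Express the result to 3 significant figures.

R_SI = 6.64/5.68 = 1.169

1.17 m²·K/W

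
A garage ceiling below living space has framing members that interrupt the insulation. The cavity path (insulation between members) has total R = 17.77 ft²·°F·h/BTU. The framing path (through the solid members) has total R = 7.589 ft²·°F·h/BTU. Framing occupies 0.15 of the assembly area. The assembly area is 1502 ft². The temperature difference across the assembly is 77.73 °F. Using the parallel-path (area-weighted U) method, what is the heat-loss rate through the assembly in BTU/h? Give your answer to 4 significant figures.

7892 BTU/h

U_eff = 0.85/17.77 + 0.15/7.589 = 0.047833 + 0.019765 = 0.067599
R_eff = 1/U_eff = 14.793 ft²·°F·h/BTU
Q = 1502 × 77.73 / 14.793 = 7892.2 BTU/h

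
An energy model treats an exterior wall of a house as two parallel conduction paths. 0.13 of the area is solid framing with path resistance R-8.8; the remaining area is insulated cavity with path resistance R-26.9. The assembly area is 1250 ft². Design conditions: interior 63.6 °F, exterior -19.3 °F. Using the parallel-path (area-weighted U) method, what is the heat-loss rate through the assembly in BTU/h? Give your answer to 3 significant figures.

4880 BTU/h

U_eff = 0.87/26.9 + 0.13/8.8 = 0.03234 + 0.01477 = 0.04711
R_eff = 1/U_eff = 21.22 ft²·°F·h/BTU
Q = 1250 × (63.6 − (-19.3)) / 21.22 = 4882 BTU/h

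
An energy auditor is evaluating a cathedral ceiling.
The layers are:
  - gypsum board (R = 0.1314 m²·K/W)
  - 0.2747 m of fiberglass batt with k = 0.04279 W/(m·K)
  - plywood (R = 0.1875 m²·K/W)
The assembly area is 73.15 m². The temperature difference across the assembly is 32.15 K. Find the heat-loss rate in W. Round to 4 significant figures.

0.2747/0.04279 = 6.4197
R_total = 0.1314 + 6.4197 + 0.1875 = 6.7386 m²·K/W
Q = A·ΔT/R = 73.15 × 32.15 / 6.7386 = 349 W

349.0 W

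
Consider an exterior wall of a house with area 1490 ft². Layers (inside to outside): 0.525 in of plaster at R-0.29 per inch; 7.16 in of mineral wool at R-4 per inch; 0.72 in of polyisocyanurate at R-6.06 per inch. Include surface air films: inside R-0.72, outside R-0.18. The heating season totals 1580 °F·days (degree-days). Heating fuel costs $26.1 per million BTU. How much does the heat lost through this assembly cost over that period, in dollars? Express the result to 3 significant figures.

43.3 dollars

0.525 × 0.29 = 0.1522
7.16 × 4 = 28.64
0.72 × 6.06 = 4.363
R_total = 0.72 + 0.1522 + 28.64 + 4.363 + 0.18 = 34.06 ft²·°F·h/BTU
E = A × HDD × 24 / R = 1490 × 1580 × 24 / 34.06 = 1659000 BTU
Cost = 1659000/10⁶ × 26.1 = $43.3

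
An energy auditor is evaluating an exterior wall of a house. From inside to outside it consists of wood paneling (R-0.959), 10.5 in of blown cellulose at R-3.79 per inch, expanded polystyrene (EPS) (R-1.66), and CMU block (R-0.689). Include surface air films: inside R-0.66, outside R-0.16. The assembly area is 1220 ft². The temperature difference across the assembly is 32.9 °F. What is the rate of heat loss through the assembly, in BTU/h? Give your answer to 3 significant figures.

914 BTU/h

10.5 × 3.79 = 39.8
R_total = 0.66 + 0.959 + 39.8 + 1.66 + 0.689 + 0.16 = 43.92 ft²·°F·h/BTU
Q = A·ΔT/R = 1220 × 32.9 / 43.92 = 913.8 BTU/h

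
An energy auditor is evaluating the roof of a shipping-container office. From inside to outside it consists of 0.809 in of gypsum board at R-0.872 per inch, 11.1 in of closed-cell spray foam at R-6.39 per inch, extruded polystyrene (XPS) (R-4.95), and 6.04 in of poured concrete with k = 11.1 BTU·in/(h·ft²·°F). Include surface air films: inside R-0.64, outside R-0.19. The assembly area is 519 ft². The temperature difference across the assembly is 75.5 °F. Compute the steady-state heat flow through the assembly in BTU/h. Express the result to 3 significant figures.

503 BTU/h

0.809 × 0.872 = 0.7054
11.1 × 6.39 = 70.93
6.04/11.1 = 0.5441
R_total = 0.64 + 0.7054 + 70.93 + 4.95 + 0.5441 + 0.19 = 77.96 ft²·°F·h/BTU
Q = A·ΔT/R = 519 × 75.5 / 77.96 = 502.6 BTU/h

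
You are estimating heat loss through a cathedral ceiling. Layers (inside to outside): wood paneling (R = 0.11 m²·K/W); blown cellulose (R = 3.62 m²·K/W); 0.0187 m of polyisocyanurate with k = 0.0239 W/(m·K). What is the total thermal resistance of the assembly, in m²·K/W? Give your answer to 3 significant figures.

4.51 m²·K/W

0.0187/0.0239 = 0.7824
R_total = 0.11 + 3.62 + 0.7824 = 4.512 m²·K/W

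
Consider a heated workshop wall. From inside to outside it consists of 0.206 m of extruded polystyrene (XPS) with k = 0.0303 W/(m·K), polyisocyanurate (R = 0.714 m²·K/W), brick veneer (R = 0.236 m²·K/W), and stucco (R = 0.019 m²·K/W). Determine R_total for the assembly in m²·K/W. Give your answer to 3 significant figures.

0.206/0.0303 = 6.799
R_total = 6.799 + 0.714 + 0.236 + 0.019 = 7.768 m²·K/W

7.77 m²·K/W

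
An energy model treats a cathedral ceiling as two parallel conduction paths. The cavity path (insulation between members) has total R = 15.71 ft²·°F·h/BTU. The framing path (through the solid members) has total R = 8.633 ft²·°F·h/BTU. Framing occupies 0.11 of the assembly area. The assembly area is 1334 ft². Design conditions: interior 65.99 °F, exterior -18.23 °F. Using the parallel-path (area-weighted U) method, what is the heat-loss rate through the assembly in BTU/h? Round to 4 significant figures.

U_eff = 0.89/15.71 + 0.11/8.633 = 0.056652 + 0.012742 = 0.069394
R_eff = 1/U_eff = 14.411 ft²·°F·h/BTU
Q = 1334 × (65.99 − (-18.23)) / 14.411 = 7796.3 BTU/h

7796 BTU/h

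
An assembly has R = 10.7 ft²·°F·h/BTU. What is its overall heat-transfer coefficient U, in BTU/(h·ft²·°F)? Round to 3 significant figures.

U = 1/R = 1/10.7 = 0.09346

0.0935 BTU/(h·ft²·°F)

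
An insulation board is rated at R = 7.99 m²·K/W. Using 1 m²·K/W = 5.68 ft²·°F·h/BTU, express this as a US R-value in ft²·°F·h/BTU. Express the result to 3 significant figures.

R_US = 7.99 × 5.68 = 45.38

45.4 ft²·°F·h/BTU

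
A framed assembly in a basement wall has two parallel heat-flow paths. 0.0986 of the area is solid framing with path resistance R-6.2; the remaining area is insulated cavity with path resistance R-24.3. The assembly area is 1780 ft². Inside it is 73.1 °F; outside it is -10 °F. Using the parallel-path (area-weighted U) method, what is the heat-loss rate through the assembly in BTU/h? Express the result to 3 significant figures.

U_eff = 0.9014/24.3 + 0.0986/6.2 = 0.03709 + 0.0159 = 0.053
R_eff = 1/U_eff = 18.87 ft²·°F·h/BTU
Q = 1780 × (73.1 − (-10)) / 18.87 = 7839 BTU/h

7840 BTU/h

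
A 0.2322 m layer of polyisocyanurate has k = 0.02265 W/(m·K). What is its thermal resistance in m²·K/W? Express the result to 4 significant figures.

R = L/k = 0.2322/0.02265 = 10.252 m²·K/W

10.25 m²·K/W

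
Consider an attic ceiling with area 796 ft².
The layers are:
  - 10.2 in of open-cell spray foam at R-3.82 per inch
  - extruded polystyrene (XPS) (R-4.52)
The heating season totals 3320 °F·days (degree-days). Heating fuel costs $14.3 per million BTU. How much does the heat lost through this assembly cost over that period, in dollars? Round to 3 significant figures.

10.2 × 3.82 = 38.96
R_total = 38.96 + 4.52 = 43.48 ft²·°F·h/BTU
E = A × HDD × 24 / R = 796 × 3320 × 24 / 43.48 = 1459000 BTU
Cost = 1459000/10⁶ × 14.3 = $20.86

20.9 dollars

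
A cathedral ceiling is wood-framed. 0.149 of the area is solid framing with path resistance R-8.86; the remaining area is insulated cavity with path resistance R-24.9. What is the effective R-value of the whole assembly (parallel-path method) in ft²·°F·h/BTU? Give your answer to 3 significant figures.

U_eff = 0.851/24.9 + 0.149/8.86 = 0.03418 + 0.01682 = 0.05099
R_eff = 1/U_eff = 19.61 ft²·°F·h/BTU

19.6 ft²·°F·h/BTU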